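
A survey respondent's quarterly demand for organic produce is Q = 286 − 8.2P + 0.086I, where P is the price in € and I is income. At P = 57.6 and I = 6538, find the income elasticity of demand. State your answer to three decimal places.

At P = 57.6, I = 6538: Q = 375.948.
Holding P constant, ∂Q/∂I = 0.086.
η_I = (∂Q/∂I)·(I/Q) = 0.086 × (6538/375.948) = 1.496.

1.496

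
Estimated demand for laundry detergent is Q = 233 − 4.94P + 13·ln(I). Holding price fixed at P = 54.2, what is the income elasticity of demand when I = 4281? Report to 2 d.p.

At P = 54.2, I = 4281: Q = 73.957.
Holding P constant, ∂Q/∂I = 13/I = 0.00303667.
η_I = (∂Q/∂I)·(I/Q) = 0.00303667 × (4281/73.957) = 0.18.

0.18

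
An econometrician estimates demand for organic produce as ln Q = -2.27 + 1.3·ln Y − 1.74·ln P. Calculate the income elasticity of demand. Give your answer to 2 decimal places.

1.30

In a log-linear demand, the coefficient on ln Y is the income elasticity.
So η = 1.30.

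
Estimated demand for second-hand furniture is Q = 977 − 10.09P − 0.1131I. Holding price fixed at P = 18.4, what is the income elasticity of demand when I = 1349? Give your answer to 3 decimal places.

-0.239

At P = 18.4, I = 1349: Q = 638.772.
Holding P constant, ∂Q/∂I = −0.1131.
η_I = (∂Q/∂I)·(I/Q) = -0.1131 × (1349/638.772) = -0.239.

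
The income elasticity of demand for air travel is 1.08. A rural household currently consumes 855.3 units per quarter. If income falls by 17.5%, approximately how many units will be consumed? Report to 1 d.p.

%ΔQ ≈ η × %ΔI = 1.08 × (-17.5%) = -18.9%.
New Q ≈ 855.3 × (1 − 0.189) = 693.6.

693.6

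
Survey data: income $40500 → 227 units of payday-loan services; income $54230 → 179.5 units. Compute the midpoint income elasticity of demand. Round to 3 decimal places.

ΔQ = 179.5 − 227 = -47.5; midpoint Q̄ = (227 + 179.5)/2 = 203.25.
ΔI = 54230 − 40500 = 13730; midpoint Ī = (40500 + 54230)/2 = 47365.
η = (ΔQ/Q̄) ÷ (ΔI/Ī) = (-47.5/203.25) ÷ (13730/47365) = -0.806.

-0.806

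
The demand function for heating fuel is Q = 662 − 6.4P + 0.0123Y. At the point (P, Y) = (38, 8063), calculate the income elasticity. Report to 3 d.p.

0.191

At P = 38, Y = 8063: Q = 517.975.
Holding P constant, ∂Q/∂Y = 0.0123.
η_Y = (∂Q/∂Y)·(Y/Q) = 0.0123 × (8063/517.975) = 0.191.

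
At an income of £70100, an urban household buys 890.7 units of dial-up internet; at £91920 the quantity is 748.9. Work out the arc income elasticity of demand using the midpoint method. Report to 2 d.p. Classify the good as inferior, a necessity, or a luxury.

-0.64 (inferior good)

ΔQ = 748.9 − 890.7 = -141.8; midpoint Q̄ = (890.7 + 748.9)/2 = 819.8.
ΔI = 91920 − 70100 = 21820; midpoint Ī = (70100 + 91920)/2 = 81010.
η = (ΔQ/Q̄) ÷ (ΔI/Ī) = (-141.8/819.8) ÷ (21820/81010) = -0.64.
η < 0 ⇒ inferior good.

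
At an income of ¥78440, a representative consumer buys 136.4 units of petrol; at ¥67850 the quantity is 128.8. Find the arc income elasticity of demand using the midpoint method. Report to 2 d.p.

0.40

ΔQ = 128.8 − 136.4 = -7.6; midpoint Q̄ = (136.4 + 128.8)/2 = 132.6.
ΔI = 67850 − 78440 = -10590; midpoint Ī = (78440 + 67850)/2 = 73145.
η = (ΔQ/Q̄) ÷ (ΔI/Ī) = (-7.6/132.6) ÷ (-10590/73145) = 0.40.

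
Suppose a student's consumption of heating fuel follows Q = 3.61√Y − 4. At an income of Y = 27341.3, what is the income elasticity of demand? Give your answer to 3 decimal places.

At Y = 27341.3: Q = 592.921.
dQ/dY = 3.61/(2√Y) = 0.0109161 at this income.
η = (dQ/dY)·(Y/Q) = 0.0109161 × (27341.3/592.921) = 0.503.

0.503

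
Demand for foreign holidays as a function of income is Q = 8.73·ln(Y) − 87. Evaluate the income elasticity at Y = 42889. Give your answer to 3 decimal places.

At Y = 42889: Q = 6.117.
dQ/dY = 8.73/Y = 0.000203549 at this income.
η = (dQ/dY)·(Y/Q) = 0.000203549 × (42889/6.117) = 1.427.

1.427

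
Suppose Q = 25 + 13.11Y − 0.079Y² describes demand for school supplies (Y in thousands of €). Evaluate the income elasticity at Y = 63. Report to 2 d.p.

0.37

At Y = 63: Q = 537.3790.
dQ/dY = 13.11 − 0.158Y = 3.15600.
η = (dQ/dY)·(Y/Q) = 3.15600 × (63/537.3790) = 0.37.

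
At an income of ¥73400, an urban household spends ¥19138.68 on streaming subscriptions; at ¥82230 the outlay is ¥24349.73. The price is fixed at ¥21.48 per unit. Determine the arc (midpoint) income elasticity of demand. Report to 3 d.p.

2.112

With a constant price, Q₁ = 19138.68/21.48 = 891.000 and Q₂ = 24349.73/21.48 = 1133.600 (equivalently, work directly with expenditure since P cancels).
Midpoint %ΔQ = (24349.73 − 19138.68)/21744.21 = 0.23965; midpoint %ΔI = (82230 − 73400)/77815 = 0.11347.
η = 0.23965 / 0.11347 = 2.112.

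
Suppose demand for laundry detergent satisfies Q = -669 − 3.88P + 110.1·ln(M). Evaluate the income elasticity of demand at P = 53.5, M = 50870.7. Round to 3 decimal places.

0.348

At P = 53.5, M = 50870.7: Q = 316.578.
Holding P constant, ∂Q/∂M = 110.1/M = 0.00216431.
η_M = (∂Q/∂M)·(M/Q) = 0.00216431 × (50870.7/316.578) = 0.348.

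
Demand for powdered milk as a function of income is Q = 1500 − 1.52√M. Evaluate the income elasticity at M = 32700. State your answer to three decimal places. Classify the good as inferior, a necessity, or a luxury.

-0.112 (inferior good)

At M = 32700: Q = 1225.136.
dQ/dM = -1.52/(2√M) = -0.00420281 at this income.
η = (dQ/dM)·(M/Q) = -0.00420281 × (32700/1225.136) = -0.112.
Since η < 0, the good is an inferior good.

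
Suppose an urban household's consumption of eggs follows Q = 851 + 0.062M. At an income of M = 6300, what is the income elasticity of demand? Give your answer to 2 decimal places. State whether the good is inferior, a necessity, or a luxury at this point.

At M = 6300: Q = 1241.600.
dQ/dM = 0.062.
η = (dQ/dM)·(M/Q) = 0.062 × (6300/1241.600) = 0.31.
Since 0 < η < 1, the good is a necessity.

0.31 (necessity)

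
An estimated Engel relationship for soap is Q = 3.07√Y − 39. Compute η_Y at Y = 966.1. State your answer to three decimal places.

0.846

At Y = 966.1: Q = 56.422.
dQ/dY = 3.07/(2√Y) = 0.0493853 at this income.
η = (dQ/dY)·(Y/Q) = 0.0493853 × (966.1/56.422) = 0.846.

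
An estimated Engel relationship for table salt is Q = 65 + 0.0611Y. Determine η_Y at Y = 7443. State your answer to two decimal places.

At Y = 7443: Q = 519.767.
dQ/dY = 0.0611.
η = (dQ/dY)·(Y/Q) = 0.0611 × (7443/519.767) = 0.87.

0.87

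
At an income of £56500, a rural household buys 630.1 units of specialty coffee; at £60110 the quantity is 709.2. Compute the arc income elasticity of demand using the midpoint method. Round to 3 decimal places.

ΔQ = 709.2 − 630.1 = 79.1; midpoint Q̄ = (630.1 + 709.2)/2 = 669.65.
ΔI = 60110 − 56500 = 3610; midpoint Ī = (56500 + 60110)/2 = 58305.
η = (ΔQ/Q̄) ÷ (ΔI/Ī) = (79.1/669.65) ÷ (3610/58305) = 1.908.

1.908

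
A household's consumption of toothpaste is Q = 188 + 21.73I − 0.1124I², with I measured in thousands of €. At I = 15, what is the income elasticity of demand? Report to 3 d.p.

At I = 15: Q = 488.6600.
dQ/dI = 21.73 − 0.2248I = 18.35800.
η = (dQ/dI)·(I/Q) = 18.35800 × (15/488.6600) = 0.564.

0.564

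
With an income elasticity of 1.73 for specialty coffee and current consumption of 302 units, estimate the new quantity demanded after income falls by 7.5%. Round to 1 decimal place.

%ΔQ ≈ η × %ΔI = 1.73 × (-7.5%) = -12.975%.
New Q ≈ 302 × (1 − 0.12975) = 262.8.

262.8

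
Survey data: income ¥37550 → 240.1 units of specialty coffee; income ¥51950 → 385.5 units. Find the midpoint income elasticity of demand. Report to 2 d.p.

1.44

ΔQ = 385.5 − 240.1 = 145.4; midpoint Q̄ = (240.1 + 385.5)/2 = 312.8.
ΔI = 51950 − 37550 = 14400; midpoint Ī = (37550 + 51950)/2 = 44750.
η = (ΔQ/Q̄) ÷ (ΔI/Ī) = (145.4/312.8) ÷ (14400/44750) = 1.44.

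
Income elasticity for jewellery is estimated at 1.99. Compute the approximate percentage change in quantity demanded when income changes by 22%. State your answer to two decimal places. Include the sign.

%ΔQ ≈ η × %ΔI = 1.99 × 22% = 43.78%.

43.78%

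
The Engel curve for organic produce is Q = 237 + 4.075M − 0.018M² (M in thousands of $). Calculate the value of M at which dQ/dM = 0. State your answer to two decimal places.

113.19

dQ/dM = 4.075 − 0.036M.
The good is inferior where dQ/dM < 0. Setting dQ/dM = 0 gives M = 4.075 / 0.036 = 113.19.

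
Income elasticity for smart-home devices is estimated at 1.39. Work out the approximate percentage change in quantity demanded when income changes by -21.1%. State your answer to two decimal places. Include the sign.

%ΔQ ≈ η × %ΔI = 1.39 × (-21.1%) = -29.33%.

-29.33%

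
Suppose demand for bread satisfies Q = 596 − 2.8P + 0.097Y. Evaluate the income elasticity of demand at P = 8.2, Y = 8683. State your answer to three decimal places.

0.595

At P = 8.2, Y = 8683: Q = 1415.291.
Holding P constant, ∂Q/∂Y = 0.097.
η_Y = (∂Q/∂Y)·(Y/Q) = 0.097 × (8683/1415.291) = 0.595.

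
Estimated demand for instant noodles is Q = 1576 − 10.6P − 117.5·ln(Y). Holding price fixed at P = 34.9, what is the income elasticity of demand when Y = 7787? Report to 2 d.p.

At P = 34.9, Y = 7787: Q = 153.235.
Holding P constant, ∂Q/∂Y = -117.5/Y = -0.0150893.
η_Y = (∂Q/∂Y)·(Y/Q) = -0.0150893 × (7787/153.235) = -0.77.

-0.77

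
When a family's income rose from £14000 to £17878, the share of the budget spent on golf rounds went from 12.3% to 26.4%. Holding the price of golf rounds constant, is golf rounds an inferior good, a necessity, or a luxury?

The budget share rises as income rises, so η > 1.

luxury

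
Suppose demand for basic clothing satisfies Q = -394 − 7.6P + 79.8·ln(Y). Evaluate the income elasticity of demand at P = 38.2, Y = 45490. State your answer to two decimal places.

0.47

At P = 38.2, Y = 45490: Q = 171.555.
Holding P constant, ∂Q/∂Y = 79.8/Y = 0.00175423.
η_Y = (∂Q/∂Y)·(Y/Q) = 0.00175423 × (45490/171.555) = 0.47.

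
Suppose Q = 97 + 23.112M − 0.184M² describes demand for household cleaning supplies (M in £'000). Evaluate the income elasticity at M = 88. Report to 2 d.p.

-1.16

At M = 88: Q = 705.9600.
dQ/dM = 23.112 − 0.368M = -9.27200.
η = (dQ/dM)·(M/Q) = -9.27200 × (88/705.9600) = -1.16.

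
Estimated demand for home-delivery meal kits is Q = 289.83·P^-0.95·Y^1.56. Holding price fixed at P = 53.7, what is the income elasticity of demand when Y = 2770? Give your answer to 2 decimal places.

For a multiplicative demand Q = A·P^α·Y^β, the income elasticity is β everywhere.
Here β = 1.56, so η = 1.56.

1.56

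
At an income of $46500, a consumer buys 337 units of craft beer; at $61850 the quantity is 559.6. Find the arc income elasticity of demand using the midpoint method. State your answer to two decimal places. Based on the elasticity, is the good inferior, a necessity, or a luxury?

ΔQ = 559.6 − 337 = 222.6; midpoint Q̄ = (337 + 559.6)/2 = 448.3.
ΔI = 61850 − 46500 = 15350; midpoint Ī = (46500 + 61850)/2 = 54175.
η = (ΔQ/Q̄) ÷ (ΔI/Ī) = (222.6/448.3) ÷ (15350/54175) = 1.75.
η > 1 ⇒ luxury.

1.75 (luxury)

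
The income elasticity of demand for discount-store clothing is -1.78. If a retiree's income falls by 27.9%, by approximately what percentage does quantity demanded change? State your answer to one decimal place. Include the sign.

49.7%

%ΔQ ≈ η × %ΔI = -1.78 × (-27.9%) = 49.7%.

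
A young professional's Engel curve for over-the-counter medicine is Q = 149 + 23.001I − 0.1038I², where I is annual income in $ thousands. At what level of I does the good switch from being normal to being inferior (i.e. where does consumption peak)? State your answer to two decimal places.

dQ/dI = 23.001 − 0.2076I.
The good is inferior where dQ/dI < 0. Setting dQ/dI = 0 gives I = 23.001 / 0.2076 = 110.79.

110.79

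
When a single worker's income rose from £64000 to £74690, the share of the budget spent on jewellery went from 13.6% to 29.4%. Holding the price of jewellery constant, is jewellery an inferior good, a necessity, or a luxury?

luxury

The budget share rises as income rises, so η > 1.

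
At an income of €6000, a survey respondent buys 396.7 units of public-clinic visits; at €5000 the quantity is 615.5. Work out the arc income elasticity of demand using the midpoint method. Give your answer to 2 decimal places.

ΔQ = 615.5 − 396.7 = 218.8; midpoint Q̄ = (396.7 + 615.5)/2 = 506.1.
ΔI = 5000 − 6000 = -1000; midpoint Ī = (6000 + 5000)/2 = 5500.
η = (ΔQ/Q̄) ÷ (ΔI/Ī) = (218.8/506.1) ÷ (-1000/5500) = -2.38.

-2.38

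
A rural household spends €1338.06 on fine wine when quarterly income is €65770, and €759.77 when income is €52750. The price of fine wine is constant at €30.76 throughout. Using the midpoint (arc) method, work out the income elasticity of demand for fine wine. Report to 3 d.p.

2.509

With a constant price, Q₁ = 1338.06/30.76 = 43.500 and Q₂ = 759.77/30.76 = 24.700 (equivalently, work directly with expenditure since P cancels).
Midpoint %ΔQ = (759.77 − 1338.06)/1048.92 = -0.55132; midpoint %ΔI = (52750 − 65770)/59260 = -0.21971.
η = -0.55132 / -0.21971 = 2.509.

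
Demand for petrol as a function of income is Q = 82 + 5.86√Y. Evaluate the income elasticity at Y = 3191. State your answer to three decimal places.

0.401

At Y = 3191: Q = 413.025.
dQ/dY = 5.86/(2√Y) = 0.0518686 at this income.
η = (dQ/dY)·(Y/Q) = 0.0518686 × (3191/413.025) = 0.401.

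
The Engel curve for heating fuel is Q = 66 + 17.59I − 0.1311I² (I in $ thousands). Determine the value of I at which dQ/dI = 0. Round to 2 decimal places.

dQ/dI = 17.59 − 0.2622I.
The good is inferior where dQ/dI < 0. Setting dQ/dI = 0 gives I = 17.59 / 0.2622 = 67.09.

67.09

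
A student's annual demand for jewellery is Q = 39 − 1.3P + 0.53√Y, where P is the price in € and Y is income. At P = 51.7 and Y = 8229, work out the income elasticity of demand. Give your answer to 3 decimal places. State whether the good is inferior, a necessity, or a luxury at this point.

At P = 51.7, Y = 8229: Q = 19.868.
Holding P constant, ∂Q/∂Y = 0.53/(2√Y) = 0.00292127.
η_Y = (∂Q/∂Y)·(Y/Q) = 0.00292127 × (8229/19.868) = 1.210.
Since η > 1, this is a luxury.

1.210 (luxury)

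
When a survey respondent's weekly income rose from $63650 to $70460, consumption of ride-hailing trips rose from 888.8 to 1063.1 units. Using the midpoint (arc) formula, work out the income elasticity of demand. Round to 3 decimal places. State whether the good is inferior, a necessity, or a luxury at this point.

ΔQ = 1063.1 − 888.8 = 174.3; midpoint Q̄ = (888.8 + 1063.1)/2 = 975.95.
ΔI = 70460 − 63650 = 6810; midpoint Ī = (63650 + 70460)/2 = 67055.
η = (ΔQ/Q̄) ÷ (ΔI/Ī) = (174.3/975.95) ÷ (6810/67055) = 1.759.
η > 1 ⇒ luxury.

1.759 (luxury)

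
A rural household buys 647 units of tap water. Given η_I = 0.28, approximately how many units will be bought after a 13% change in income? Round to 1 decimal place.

%ΔQ ≈ η × %ΔI = 0.28 × 13% = 3.64%.
New Q ≈ 647 × (1 + 0.0364) = 670.6.

670.6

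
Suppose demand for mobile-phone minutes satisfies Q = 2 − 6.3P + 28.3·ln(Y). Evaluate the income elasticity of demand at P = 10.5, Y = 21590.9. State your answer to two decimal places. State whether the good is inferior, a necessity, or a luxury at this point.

At P = 10.5, Y = 21590.9: Q = 218.285.
Holding P constant, ∂Q/∂Y = 28.3/Y = 0.00131074.
η_Y = (∂Q/∂Y)·(Y/Q) = 0.00131074 × (21590.9/218.285) = 0.13.
Since 0 < η < 1, this is a necessity.

0.13 (necessity)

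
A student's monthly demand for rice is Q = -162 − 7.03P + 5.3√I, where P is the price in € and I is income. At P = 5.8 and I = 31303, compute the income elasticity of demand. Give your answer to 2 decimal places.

At P = 5.8, I = 31303: Q = 734.937.
Holding P constant, ∂Q/∂I = 5.3/(2√I) = 0.014978.
η_I = (∂Q/∂I)·(I/Q) = 0.014978 × (31303/734.937) = 0.64.

0.64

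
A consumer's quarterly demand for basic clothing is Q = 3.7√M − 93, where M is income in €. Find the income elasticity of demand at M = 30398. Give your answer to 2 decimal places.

At M = 30398: Q = 552.096.
dQ/dM = 3.7/(2√M) = 0.0106108 at this income.
η = (dQ/dM)·(M/Q) = 0.0106108 × (30398/552.096) = 0.58.

0.58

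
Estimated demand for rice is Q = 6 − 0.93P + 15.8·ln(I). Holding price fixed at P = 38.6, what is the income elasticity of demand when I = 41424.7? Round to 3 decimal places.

0.114

At P = 38.6, I = 41424.7: Q = 138.082.
Holding P constant, ∂Q/∂I = 15.8/I = 0.000381415.
η_I = (∂Q/∂I)·(I/Q) = 0.000381415 × (41424.7/138.082) = 0.114.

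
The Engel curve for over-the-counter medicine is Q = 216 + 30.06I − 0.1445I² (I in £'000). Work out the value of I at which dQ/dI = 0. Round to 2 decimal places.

104.01

dQ/dI = 30.06 − 0.289I.
The good is inferior where dQ/dI < 0. Setting dQ/dI = 0 gives I = 30.06 / 0.289 = 104.01.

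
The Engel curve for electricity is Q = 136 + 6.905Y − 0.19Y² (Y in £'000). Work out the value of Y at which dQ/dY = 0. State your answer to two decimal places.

dQ/dY = 6.905 − 0.38Y.
The good is inferior where dQ/dY < 0. Setting dQ/dY = 0 gives Y = 6.905 / 0.38 = 18.17.

18.17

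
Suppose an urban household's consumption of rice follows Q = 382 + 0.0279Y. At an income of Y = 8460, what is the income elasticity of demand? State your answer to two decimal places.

0.38

At Y = 8460: Q = 618.034.
dQ/dY = 0.0279.
η = (dQ/dY)·(Y/Q) = 0.0279 × (8460/618.034) = 0.38.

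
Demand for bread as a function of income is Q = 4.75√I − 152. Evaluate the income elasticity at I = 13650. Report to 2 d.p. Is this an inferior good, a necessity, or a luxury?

0.69 (necessity)

At I = 13650: Q = 402.958.
dQ/dI = 4.75/(2√I) = 0.0203281 at this income.
η = (dQ/dI)·(I/Q) = 0.0203281 × (13650/402.958) = 0.69.
Since 0 < η < 1, the good is a necessity.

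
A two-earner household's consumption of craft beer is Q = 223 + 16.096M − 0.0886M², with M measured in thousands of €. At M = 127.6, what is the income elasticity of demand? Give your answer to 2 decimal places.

At M = 127.6: Q = 834.2857.
dQ/dM = 16.096 − 0.1772M = -6.51472.
η = (dQ/dM)·(M/Q) = -6.51472 × (127.6/834.2857) = -1.00.

-1.00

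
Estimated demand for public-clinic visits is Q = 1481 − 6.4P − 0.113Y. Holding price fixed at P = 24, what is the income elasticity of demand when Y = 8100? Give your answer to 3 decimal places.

At P = 24, Y = 8100: Q = 412.100.
Holding P constant, ∂Q/∂Y = −0.113.
η_Y = (∂Q/∂Y)·(Y/Q) = -0.113 × (8100/412.100) = -2.221.

-2.221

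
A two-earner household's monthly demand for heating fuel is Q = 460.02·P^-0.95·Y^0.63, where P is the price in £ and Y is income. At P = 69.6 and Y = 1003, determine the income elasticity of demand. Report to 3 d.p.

0.630

For a multiplicative demand Q = A·P^α·Y^β, the income elasticity is β everywhere.
Here β = 0.63, so η = 0.630.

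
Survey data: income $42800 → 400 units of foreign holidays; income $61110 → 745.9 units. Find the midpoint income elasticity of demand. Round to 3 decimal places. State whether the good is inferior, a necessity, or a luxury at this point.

ΔQ = 745.9 − 400 = 345.9; midpoint Q̄ = (400 + 745.9)/2 = 572.95.
ΔI = 61110 − 42800 = 18310; midpoint Ī = (42800 + 61110)/2 = 51955.
η = (ΔQ/Q̄) ÷ (ΔI/Ī) = (345.9/572.95) ÷ (18310/51955) = 1.713.
η > 1 ⇒ luxury.

1.713 (luxury)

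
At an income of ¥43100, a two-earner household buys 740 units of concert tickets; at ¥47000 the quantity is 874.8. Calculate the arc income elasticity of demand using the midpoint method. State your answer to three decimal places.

1.929

ΔQ = 874.8 − 740 = 134.8; midpoint Q̄ = (740 + 874.8)/2 = 807.4.
ΔI = 47000 − 43100 = 3900; midpoint Ī = (43100 + 47000)/2 = 45050.
η = (ΔQ/Q̄) ÷ (ΔI/Ī) = (134.8/807.4) ÷ (3900/45050) = 1.929.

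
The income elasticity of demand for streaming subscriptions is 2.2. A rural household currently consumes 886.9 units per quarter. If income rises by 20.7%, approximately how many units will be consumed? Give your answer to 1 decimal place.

%ΔQ ≈ η × %ΔI = 2.2 × 20.7% = 45.54%.
New Q ≈ 886.9 × (1 + 0.4554) = 1290.8.

1290.8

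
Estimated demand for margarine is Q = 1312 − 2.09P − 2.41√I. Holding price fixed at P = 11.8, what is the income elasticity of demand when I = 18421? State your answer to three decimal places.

At P = 11.8, I = 18421: Q = 960.243.
Holding P constant, ∂Q/∂I = -2.41/(2√I) = -0.00887831.
η_I = (∂Q/∂I)·(I/Q) = -0.00887831 × (18421/960.243) = -0.170.

-0.170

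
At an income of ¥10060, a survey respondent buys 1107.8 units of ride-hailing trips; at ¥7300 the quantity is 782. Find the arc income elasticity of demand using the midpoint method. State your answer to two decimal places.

ΔQ = 782 − 1107.8 = -325.8; midpoint Q̄ = (1107.8 + 782)/2 = 944.9.
ΔI = 7300 − 10060 = -2760; midpoint Ī = (10060 + 7300)/2 = 8680.
η = (ΔQ/Q̄) ÷ (ΔI/Ī) = (-325.8/944.9) ÷ (-2760/8680) = 1.08.

1.08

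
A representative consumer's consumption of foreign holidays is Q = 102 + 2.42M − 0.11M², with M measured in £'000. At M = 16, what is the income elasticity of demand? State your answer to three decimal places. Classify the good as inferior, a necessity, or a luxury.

-0.156 (inferior good)

At M = 16: Q = 112.5600.
dQ/dM = 2.42 − 0.22M = -1.10000.
η = (dQ/dM)·(M/Q) = -1.10000 × (16/112.5600) = -0.156.
η < 0 ⇒ inferior good.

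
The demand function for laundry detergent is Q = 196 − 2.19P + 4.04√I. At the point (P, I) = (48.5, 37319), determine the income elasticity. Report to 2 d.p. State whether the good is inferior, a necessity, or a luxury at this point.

0.45 (necessity)

At P = 48.5, I = 37319: Q = 870.237.
Holding P constant, ∂Q/∂I = 4.04/(2√I) = 0.0104565.
η_I = (∂Q/∂I)·(I/Q) = 0.0104565 × (37319/870.237) = 0.45.
Since 0 < η < 1, this is a necessity.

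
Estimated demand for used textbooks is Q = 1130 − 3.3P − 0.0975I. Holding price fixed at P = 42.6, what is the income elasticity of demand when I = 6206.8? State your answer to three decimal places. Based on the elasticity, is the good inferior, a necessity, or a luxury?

-1.575 (inferior good)

At P = 42.6, I = 6206.8: Q = 384.257.
Holding P constant, ∂Q/∂I = −0.0975.
η_I = (∂Q/∂I)·(I/Q) = -0.0975 × (6206.8/384.257) = -1.575.
Since η < 0, this is an inferior good.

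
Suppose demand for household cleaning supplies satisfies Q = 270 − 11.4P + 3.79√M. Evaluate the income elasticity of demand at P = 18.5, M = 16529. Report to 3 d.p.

0.446

At P = 18.5, M = 16529: Q = 546.362.
Holding P constant, ∂Q/∂M = 3.79/(2√M) = 0.0147396.
η_M = (∂Q/∂M)·(M/Q) = 0.0147396 × (16529/546.362) = 0.446.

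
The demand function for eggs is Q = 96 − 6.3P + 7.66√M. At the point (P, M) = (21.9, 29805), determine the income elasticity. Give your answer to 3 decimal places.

0.516

At P = 21.9, M = 29805: Q = 1280.462.
Holding P constant, ∂Q/∂M = 7.66/(2√M) = 0.0221847.
η_M = (∂Q/∂M)·(M/Q) = 0.0221847 × (29805/1280.462) = 0.516.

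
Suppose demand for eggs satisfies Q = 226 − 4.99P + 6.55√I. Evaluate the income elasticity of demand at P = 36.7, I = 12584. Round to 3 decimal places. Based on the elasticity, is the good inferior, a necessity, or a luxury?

0.472 (necessity)

At P = 36.7, I = 12584: Q = 777.636.
Holding P constant, ∂Q/∂I = 6.55/(2√I) = 0.0291946.
η_I = (∂Q/∂I)·(I/Q) = 0.0291946 × (12584/777.636) = 0.472.
Since 0 < η < 1, this is a necessity.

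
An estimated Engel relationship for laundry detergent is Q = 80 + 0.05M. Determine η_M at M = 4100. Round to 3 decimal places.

At M = 4100: Q = 285.000.
dQ/dM = 0.05.
η = (dQ/dM)·(M/Q) = 0.05 × (4100/285.000) = 0.719.

0.719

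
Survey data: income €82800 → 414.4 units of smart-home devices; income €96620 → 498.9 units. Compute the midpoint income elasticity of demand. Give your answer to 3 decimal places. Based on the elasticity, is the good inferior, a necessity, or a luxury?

ΔQ = 498.9 − 414.4 = 84.5; midpoint Q̄ = (414.4 + 498.9)/2 = 456.65.
ΔI = 96620 − 82800 = 13820; midpoint Ī = (82800 + 96620)/2 = 89710.
η = (ΔQ/Q̄) ÷ (ΔI/Ī) = (84.5/456.65) ÷ (13820/89710) = 1.201.
η > 1 ⇒ luxury.

1.201 (luxury)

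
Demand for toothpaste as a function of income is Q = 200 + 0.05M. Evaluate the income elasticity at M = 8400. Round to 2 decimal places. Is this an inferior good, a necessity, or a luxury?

0.68 (necessity)

At M = 8400: Q = 620.000.
dQ/dM = 0.05.
η = (dQ/dM)·(M/Q) = 0.05 × (8400/620.000) = 0.68.
Since 0 < η < 1, the good is a necessity.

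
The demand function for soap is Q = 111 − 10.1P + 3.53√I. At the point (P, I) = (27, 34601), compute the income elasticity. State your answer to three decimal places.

At P = 27, I = 34601: Q = 494.927.
Holding P constant, ∂Q/∂I = 3.53/(2√I) = 0.00948856.
η_I = (∂Q/∂I)·(I/Q) = 0.00948856 × (34601/494.927) = 0.663.

0.663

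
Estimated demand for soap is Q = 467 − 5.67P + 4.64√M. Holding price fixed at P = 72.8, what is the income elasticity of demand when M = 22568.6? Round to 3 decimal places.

At P = 72.8, M = 22568.6: Q = 751.284.
Holding P constant, ∂Q/∂M = 4.64/(2√M) = 0.0154431.
η_M = (∂Q/∂M)·(M/Q) = 0.0154431 × (22568.6/751.284) = 0.464.

0.464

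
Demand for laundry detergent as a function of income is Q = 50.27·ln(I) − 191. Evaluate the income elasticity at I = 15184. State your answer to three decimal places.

0.172

At I = 15184: Q = 292.999.
dQ/dI = 50.27/I = 0.00331072 at this income.
η = (dQ/dI)·(I/Q) = 0.00331072 × (15184/292.999) = 0.172.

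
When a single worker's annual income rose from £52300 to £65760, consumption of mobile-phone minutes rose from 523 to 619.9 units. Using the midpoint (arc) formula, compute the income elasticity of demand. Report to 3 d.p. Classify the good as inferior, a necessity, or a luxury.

ΔQ = 619.9 − 523 = 96.9; midpoint Q̄ = (523 + 619.9)/2 = 571.45.
ΔI = 65760 − 52300 = 13460; midpoint Ī = (52300 + 65760)/2 = 59030.
η = (ΔQ/Q̄) ÷ (ΔI/Ī) = (96.9/571.45) ÷ (13460/59030) = 0.744.
0 < η < 1 ⇒ necessity.

0.744 (necessity)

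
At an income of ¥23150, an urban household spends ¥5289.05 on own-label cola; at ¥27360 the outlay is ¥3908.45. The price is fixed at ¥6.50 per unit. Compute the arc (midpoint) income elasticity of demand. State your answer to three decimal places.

-1.801

With a constant price, Q₁ = 5289.05/6.50 = 813.700 and Q₂ = 3908.45/6.50 = 601.300 (equivalently, work directly with expenditure since P cancels).
Midpoint %ΔQ = (3908.45 − 5289.05)/4598.75 = -0.30021; midpoint %ΔI = (27360 − 23150)/25255 = 0.16670.
η = -0.30021 / 0.16670 = -1.801.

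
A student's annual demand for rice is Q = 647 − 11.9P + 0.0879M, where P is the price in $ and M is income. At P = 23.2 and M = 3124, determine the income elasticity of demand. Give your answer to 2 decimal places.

0.43

At P = 23.2, M = 3124: Q = 645.520.
Holding P constant, ∂Q/∂M = 0.0879.
η_M = (∂Q/∂M)·(M/Q) = 0.0879 × (3124/645.520) = 0.43.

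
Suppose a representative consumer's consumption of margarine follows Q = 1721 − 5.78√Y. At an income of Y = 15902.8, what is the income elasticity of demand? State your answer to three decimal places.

At Y = 15902.8: Q = 992.106.
dQ/dY = -5.78/(2√Y) = -0.0229172 at this income.
η = (dQ/dY)·(Y/Q) = -0.0229172 × (15902.8/992.106) = -0.367.

-0.367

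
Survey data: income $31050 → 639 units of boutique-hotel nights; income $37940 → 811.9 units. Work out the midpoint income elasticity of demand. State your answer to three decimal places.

1.193

ΔQ = 811.9 − 639 = 172.9; midpoint Q̄ = (639 + 811.9)/2 = 725.45.
ΔI = 37940 − 31050 = 6890; midpoint Ī = (31050 + 37940)/2 = 34495.
η = (ΔQ/Q̄) ÷ (ΔI/Ī) = (172.9/725.45) ÷ (6890/34495) = 1.193.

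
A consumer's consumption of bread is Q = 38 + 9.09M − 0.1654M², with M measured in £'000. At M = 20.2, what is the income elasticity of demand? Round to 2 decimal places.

0.32

At M = 20.2: Q = 154.1282.
dQ/dM = 9.09 − 0.3308M = 2.40784.
η = (dQ/dM)·(M/Q) = 2.40784 × (20.2/154.1282) = 0.32.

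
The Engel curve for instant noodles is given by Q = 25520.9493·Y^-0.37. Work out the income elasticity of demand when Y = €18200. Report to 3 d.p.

For Q = A·Y^β the income elasticity is constant and equal to β.
Here β = -0.37, so η = -0.370.

-0.370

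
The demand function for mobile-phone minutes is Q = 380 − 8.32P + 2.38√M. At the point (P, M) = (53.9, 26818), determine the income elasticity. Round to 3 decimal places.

0.607

At P = 53.9, M = 26818: Q = 321.306.
Holding P constant, ∂Q/∂M = 2.38/(2√M) = 0.00726664.
η_M = (∂Q/∂M)·(M/Q) = 0.00726664 × (26818/321.306) = 0.607.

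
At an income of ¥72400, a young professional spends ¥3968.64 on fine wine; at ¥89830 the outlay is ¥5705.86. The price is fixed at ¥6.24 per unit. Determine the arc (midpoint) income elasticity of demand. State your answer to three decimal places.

With a constant price, Q₁ = 3968.64/6.24 = 636.000 and Q₂ = 5705.86/6.24 = 914.401 (equivalently, work directly with expenditure since P cancels).
Midpoint %ΔQ = (5705.86 − 3968.64)/4837.25 = 0.35913; midpoint %ΔI = (89830 − 72400)/81115 = 0.21488.
η = 0.35913 / 0.21488 = 1.671.

1.671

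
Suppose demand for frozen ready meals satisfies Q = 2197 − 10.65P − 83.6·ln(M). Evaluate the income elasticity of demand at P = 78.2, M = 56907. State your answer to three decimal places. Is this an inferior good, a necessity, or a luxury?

-0.186 (inferior good)

At P = 78.2, M = 56907: Q = 448.819.
Holding P constant, ∂Q/∂M = -83.6/M = -0.00146906.
η_M = (∂Q/∂M)·(M/Q) = -0.00146906 × (56907/448.819) = -0.186.
Since η < 0, this is an inferior good.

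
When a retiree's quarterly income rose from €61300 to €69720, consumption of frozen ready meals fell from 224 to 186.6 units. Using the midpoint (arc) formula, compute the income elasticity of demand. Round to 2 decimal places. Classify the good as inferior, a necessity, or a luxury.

ΔQ = 186.6 − 224 = -37.4; midpoint Q̄ = (224 + 186.6)/2 = 205.3.
ΔI = 69720 − 61300 = 8420; midpoint Ī = (61300 + 69720)/2 = 65510.
η = (ΔQ/Q̄) ÷ (ΔI/Ī) = (-37.4/205.3) ÷ (8420/65510) = -1.42.
η < 0 ⇒ inferior good.

-1.42 (inferior good)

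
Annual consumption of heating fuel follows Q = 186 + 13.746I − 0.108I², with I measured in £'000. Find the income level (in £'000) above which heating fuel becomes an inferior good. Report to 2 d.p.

dQ/dI = 13.746 − 0.216I.
The good is inferior where dQ/dI < 0. Setting dQ/dI = 0 gives I = 13.746 / 0.216 = 63.64.

63.64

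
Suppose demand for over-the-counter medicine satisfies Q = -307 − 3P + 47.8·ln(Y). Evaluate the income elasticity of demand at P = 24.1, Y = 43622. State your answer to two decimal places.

0.36

At P = 24.1, Y = 43622: Q = 131.363.
Holding P constant, ∂Q/∂Y = 47.8/Y = 0.00109578.
η_Y = (∂Q/∂Y)·(Y/Q) = 0.00109578 × (43622/131.363) = 0.36.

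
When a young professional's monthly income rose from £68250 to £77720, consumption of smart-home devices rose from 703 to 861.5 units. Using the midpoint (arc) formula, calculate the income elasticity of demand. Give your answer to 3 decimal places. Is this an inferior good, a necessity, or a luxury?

ΔQ = 861.5 − 703 = 158.5; midpoint Q̄ = (703 + 861.5)/2 = 782.25.
ΔI = 77720 − 68250 = 9470; midpoint Ī = (68250 + 77720)/2 = 72985.
η = (ΔQ/Q̄) ÷ (ΔI/Ī) = (158.5/782.25) ÷ (9470/72985) = 1.562.
η > 1 ⇒ luxury.

1.562 (luxury)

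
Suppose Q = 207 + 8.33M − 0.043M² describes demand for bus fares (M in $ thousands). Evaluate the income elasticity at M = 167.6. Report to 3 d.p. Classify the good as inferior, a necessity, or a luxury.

-2.580 (inferior good)

At M = 167.6: Q = 395.2483.
dQ/dM = 8.33 − 0.086M = -6.08360.
η = (dQ/dM)·(M/Q) = -6.08360 × (167.6/395.2483) = -2.580.
η < 0 ⇒ inferior good.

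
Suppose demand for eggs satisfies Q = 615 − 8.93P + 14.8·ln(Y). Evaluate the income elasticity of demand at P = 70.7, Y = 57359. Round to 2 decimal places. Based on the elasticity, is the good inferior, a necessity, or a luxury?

0.10 (necessity)

At P = 70.7, Y = 57359: Q = 145.814.
Holding P constant, ∂Q/∂Y = 14.8/Y = 0.000258024.
η_Y = (∂Q/∂Y)·(Y/Q) = 0.000258024 × (57359/145.814) = 0.10.
Since 0 < η < 1, this is a necessity.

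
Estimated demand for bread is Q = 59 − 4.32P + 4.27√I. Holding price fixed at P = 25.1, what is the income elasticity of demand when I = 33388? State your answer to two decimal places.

At P = 25.1, I = 33388: Q = 730.799.
Holding P constant, ∂Q/∂I = 4.27/(2√I) = 0.0116843.
η_I = (∂Q/∂I)·(I/Q) = 0.0116843 × (33388/730.799) = 0.53.

0.53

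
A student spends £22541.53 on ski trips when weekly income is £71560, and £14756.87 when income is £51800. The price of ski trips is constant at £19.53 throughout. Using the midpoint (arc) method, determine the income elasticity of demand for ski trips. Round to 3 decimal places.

With a constant price, Q₁ = 22541.53/19.53 = 1154.200 and Q₂ = 14756.87/19.53 = 755.600 (equivalently, work directly with expenditure since P cancels).
Midpoint %ΔQ = (14756.87 − 22541.53)/18649.20 = -0.41743; midpoint %ΔI = (51800 − 71560)/61680 = -0.32036.
η = -0.41743 / -0.32036 = 1.303.

1.303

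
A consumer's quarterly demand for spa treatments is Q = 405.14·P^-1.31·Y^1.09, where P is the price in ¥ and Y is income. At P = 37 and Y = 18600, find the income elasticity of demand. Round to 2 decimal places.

1.09

For a multiplicative demand Q = A·P^α·Y^β, the income elasticity is β everywhere.
Here β = 1.09, so η = 1.09.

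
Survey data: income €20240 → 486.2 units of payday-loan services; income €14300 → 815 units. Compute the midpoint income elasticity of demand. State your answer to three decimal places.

ΔQ = 815 − 486.2 = 328.8; midpoint Q̄ = (486.2 + 815)/2 = 650.6.
ΔI = 14300 − 20240 = -5940; midpoint Ī = (20240 + 14300)/2 = 17270.
η = (ΔQ/Q̄) ÷ (ΔI/Ī) = (328.8/650.6) ÷ (-5940/17270) = -1.469.

-1.469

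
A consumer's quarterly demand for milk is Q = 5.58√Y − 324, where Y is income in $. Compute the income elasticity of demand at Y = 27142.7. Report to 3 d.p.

At Y = 27142.7: Q = 595.307.
dQ/dY = 5.58/(2√Y) = 0.0169347 at this income.
η = (dQ/dY)·(Y/Q) = 0.0169347 × (27142.7/595.307) = 0.772.

0.772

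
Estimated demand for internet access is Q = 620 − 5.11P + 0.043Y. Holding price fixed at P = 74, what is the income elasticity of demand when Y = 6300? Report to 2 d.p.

At P = 74, Y = 6300: Q = 512.760.
Holding P constant, ∂Q/∂Y = 0.043.
η_Y = (∂Q/∂Y)·(Y/Q) = 0.043 × (6300/512.760) = 0.53.

0.53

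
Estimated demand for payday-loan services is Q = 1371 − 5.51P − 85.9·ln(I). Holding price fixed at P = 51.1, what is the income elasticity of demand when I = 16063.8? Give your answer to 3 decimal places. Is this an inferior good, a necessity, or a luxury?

At P = 51.1, I = 16063.8: Q = 257.556.
Holding P constant, ∂Q/∂I = -85.9/I = -0.00534743.
η_I = (∂Q/∂I)·(I/Q) = -0.00534743 × (16063.8/257.556) = -0.334.
Since η < 0, this is an inferior good.

-0.334 (inferior good)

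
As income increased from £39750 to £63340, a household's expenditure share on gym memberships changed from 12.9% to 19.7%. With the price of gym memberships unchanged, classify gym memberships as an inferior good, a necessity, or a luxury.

luxury

The budget share rises as income rises, so η > 1.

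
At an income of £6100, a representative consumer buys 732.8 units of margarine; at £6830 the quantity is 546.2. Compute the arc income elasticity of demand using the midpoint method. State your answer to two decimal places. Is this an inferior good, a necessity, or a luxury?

-2.58 (inferior good)

ΔQ = 546.2 − 732.8 = -186.6; midpoint Q̄ = (732.8 + 546.2)/2 = 639.5.
ΔI = 6830 − 6100 = 730; midpoint Ī = (6100 + 6830)/2 = 6465.
η = (ΔQ/Q̄) ÷ (ΔI/Ī) = (-186.6/639.5) ÷ (730/6465) = -2.58.
η < 0 ⇒ inferior good.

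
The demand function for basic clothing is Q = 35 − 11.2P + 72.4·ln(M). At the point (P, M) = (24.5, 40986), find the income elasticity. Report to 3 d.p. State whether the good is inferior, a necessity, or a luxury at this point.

0.137 (necessity)

At P = 24.5, M = 40986: Q = 529.559.
Holding P constant, ∂Q/∂M = 72.4/M = 0.00176646.
η_M = (∂Q/∂M)·(M/Q) = 0.00176646 × (40986/529.559) = 0.137.
Since 0 < η < 1, this is a necessity.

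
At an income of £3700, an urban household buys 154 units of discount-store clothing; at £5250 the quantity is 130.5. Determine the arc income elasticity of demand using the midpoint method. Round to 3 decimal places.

-0.477

ΔQ = 130.5 − 154 = -23.5; midpoint Q̄ = (154 + 130.5)/2 = 142.25.
ΔI = 5250 − 3700 = 1550; midpoint Ī = (3700 + 5250)/2 = 4475.
η = (ΔQ/Q̄) ÷ (ΔI/Ī) = (-23.5/142.25) ÷ (1550/4475) = -0.477.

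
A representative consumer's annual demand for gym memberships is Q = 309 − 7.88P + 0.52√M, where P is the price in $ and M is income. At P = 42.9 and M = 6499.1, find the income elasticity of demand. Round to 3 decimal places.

1.629

At P = 42.9, M = 6499.1: Q = 12.869.
Holding P constant, ∂Q/∂M = 0.52/(2√M) = 0.00322513.
η_M = (∂Q/∂M)·(M/Q) = 0.00322513 × (6499.1/12.869) = 1.629.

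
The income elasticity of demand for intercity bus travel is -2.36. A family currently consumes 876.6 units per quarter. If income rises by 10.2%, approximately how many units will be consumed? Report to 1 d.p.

%ΔQ ≈ η × %ΔI = -2.36 × 10.2% = -24.072%.
New Q ≈ 876.6 × (1 − 0.24072) = 665.6.

665.6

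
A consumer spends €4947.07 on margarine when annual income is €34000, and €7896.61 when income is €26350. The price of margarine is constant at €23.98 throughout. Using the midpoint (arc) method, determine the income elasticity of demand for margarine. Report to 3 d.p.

-1.812

With a constant price, Q₁ = 4947.07/23.98 = 206.300 and Q₂ = 7896.61/23.98 = 329.300 (equivalently, work directly with expenditure since P cancels).
Midpoint %ΔQ = (7896.61 − 4947.07)/6421.84 = 0.45930; midpoint %ΔI = (26350 − 34000)/30175 = -0.25352.
η = 0.45930 / -0.25352 = -1.812.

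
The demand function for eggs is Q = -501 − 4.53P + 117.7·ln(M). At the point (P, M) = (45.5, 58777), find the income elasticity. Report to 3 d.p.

0.201

At P = 45.5, M = 58777: Q = 585.408.
Holding P constant, ∂Q/∂M = 117.7/M = 0.00200248.
η_M = (∂Q/∂M)·(M/Q) = 0.00200248 × (58777/585.408) = 0.201.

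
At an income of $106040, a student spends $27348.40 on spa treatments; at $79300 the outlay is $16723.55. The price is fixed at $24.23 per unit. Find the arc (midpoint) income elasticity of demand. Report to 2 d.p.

1.67

With a constant price, Q₁ = 27348.40/24.23 = 1128.700 and Q₂ = 16723.55/24.23 = 690.200 (equivalently, work directly with expenditure since P cancels).
Midpoint %ΔQ = (16723.55 − 27348.40)/22035.98 = -0.48216; midpoint %ΔI = (79300 − 106040)/92670 = -0.28855.
η = -0.48216 / -0.28855 = 1.67.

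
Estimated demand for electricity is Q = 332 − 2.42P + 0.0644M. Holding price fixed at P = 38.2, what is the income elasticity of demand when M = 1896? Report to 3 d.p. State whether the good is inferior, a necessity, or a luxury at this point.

At P = 38.2, M = 1896: Q = 361.658.
Holding P constant, ∂Q/∂M = 0.0644.
η_M = (∂Q/∂M)·(M/Q) = 0.0644 × (1896/361.658) = 0.338.
Since 0 < η < 1, this is a necessity.

0.338 (necessity)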